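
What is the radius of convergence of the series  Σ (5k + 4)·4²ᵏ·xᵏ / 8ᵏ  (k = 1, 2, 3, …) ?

R = 1/2

The ratio of consecutive coefficients is [(5(k+1) + 4)/(5k + 4)] · 16/8 → 2.
The series converges when 2 · |x| < 1, giving R = 1/2.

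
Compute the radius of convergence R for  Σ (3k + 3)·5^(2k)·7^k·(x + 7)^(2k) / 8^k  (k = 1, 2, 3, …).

R = 2√14/35

Apply the ratio test: |a_{k+1}| / |a_k| = [(3(k+1) + 3)/(3k + 3)] · 25·7/8, which tends to 175/8 as k → ∞.
Successive powers of (x + 7) differ by 2, so the series converges when |x + 7|² · 175/8 < 1, i.e. |x + 7| < √(8/175). So R = 2√14/35.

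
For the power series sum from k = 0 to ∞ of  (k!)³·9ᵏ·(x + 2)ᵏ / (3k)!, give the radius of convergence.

The ratio of consecutive coefficients is (k+1)³/[(3k+1)·(3k+2)·(3k+3)] · 9 → 1/3.
Convergence for |x + 2| · 1/3 < 1, i.e. |x + 2| < 3. So R = 3.

R = 3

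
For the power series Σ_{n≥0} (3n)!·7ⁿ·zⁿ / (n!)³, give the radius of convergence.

R = 1/189

The ratio of consecutive coefficients is (3n+1)·(3n+2)·(3n+3)/(n+1)³ · 7 → 189.
Thus R = 1/(189) = 1/189.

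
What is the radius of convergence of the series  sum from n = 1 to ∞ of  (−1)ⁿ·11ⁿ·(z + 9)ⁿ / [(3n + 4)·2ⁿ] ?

R = 2/11

By the ratio test, |a_{n+1}/a_n| = [(3n + 4)/(3(n+1) + 4)] · 11/2 → 11/2.
The series converges when 11/2 · |z + 9| < 1, giving R = 2/11.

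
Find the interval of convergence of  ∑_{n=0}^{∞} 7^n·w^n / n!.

Ratio test: |a_{n+1}/a_n| = 7 · 1/(n+1) → 0 as n → ∞.
The limit is 0, so the series converges for all w; R = ∞.

(−∞, ∞)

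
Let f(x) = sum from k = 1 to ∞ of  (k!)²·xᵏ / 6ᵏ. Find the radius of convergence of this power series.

By the ratio test, |a_{k+1}/a_k| = (k+1)² · 1/6 → ∞.
Since the ratio → ∞, the series diverges for every x ≠ 0, and R = 0.

R = 0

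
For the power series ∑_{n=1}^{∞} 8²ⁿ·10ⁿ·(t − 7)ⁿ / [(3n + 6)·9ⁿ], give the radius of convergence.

R = 9/640

Apply the ratio test: |a_{n+1}| / |a_n| = [(3n + 6)/(3(n+1) + 6)] · 64·10/9, which tends to 640/9 as n → ∞.
Thus R = 1/(640/9) = 9/640.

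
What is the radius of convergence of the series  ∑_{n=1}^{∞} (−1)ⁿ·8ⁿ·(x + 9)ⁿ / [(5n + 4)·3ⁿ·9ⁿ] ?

The ratio of consecutive coefficients is [(5n + 4)/(5(n+1) + 4)] · 8/(3·9) → 8/27.
The series converges when 8/27 · |x + 9| < 1, giving R = 27/8.

R = 27/8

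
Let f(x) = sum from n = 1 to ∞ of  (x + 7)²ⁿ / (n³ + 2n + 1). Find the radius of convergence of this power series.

R = 1

Ratio test: |a_{n+1}/a_n| = (n³ + 2n + 1)/((n+1)³ + 2(n+1) + 1) → 1 as n → ∞.
Since the exponent of (x + 7) increases by 2 each term, convergence requires |x + 7|² < 1, hence R = 1.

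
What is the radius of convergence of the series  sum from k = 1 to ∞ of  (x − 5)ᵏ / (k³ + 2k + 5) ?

R = 1

Ratio test: |a_{k+1}/a_k| = (k³ + 2k + 5)/((k+1)³ + 2(k+1) + 5) → 1 as k → ∞.
Convergence for |x − 5| < 1, so R = 1.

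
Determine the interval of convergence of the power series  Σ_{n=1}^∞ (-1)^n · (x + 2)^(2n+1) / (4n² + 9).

By the ratio test, |a_{n+1}/a_n| = (4n² + 9)/(4(n+1)² + 9) → 1.
Writing y = (x + 2)², the series in y has radius 1, so |x + 2| < √(1) = 1 and R = 1.
Check x = -1: the series is dominated by a constant times Σ 1/n², which converges (p = 2 > 1).
Check x = -3: the series is dominated by a constant times Σ 1/n², which converges (p = 2 > 1).

[-3, -1]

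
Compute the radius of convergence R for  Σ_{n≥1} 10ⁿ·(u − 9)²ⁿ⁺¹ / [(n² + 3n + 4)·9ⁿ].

R = 3√10/10

The ratio of consecutive coefficients is [(n² + 3n + 4)/((n+1)² + 3(n+1) + 4)] · 10/9 → 10/9.
Writing y = (u − 9)², the series in y has radius 9/10, so |u − 9| < √(9/10) and R = 3√10/10.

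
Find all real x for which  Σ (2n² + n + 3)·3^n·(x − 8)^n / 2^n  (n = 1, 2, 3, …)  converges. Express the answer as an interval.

(22/3, 26/3)

Ratio test: |a_{n+1}/a_n| = [(2(n+1)² + (n+1) + 3)/(2n² + n + 3)] · 3/2 → 3/2 as n → ∞.
Thus R = 1/(3/2) = 2/3.
Endpoint x = 26/3: the n-th term does not approach 0; divergence by the term test.
At x = 22/3: the terms have absolute value of order n², which does not tend to 0, so the series diverges by the divergence test.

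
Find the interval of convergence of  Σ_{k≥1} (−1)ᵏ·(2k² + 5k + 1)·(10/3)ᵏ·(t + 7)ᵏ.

(-73/10, -67/10)

Ratio test: |a_{k+1}/a_k| = [(2(k+1)² + 5(k+1) + 1)/(2k² + 5k + 1)] · 10/3 → 10/3 as k → ∞.
Convergence for |t + 7| · 10/3 < 1, i.e. |t + 7| < 3/10. So R = 3/10.
Endpoint t = -67/10: the terms have absolute value of order k², which does not tend to 0, so the series diverges by the divergence test.
At t = -73/10: the k-th term does not approach 0; divergence by the term test.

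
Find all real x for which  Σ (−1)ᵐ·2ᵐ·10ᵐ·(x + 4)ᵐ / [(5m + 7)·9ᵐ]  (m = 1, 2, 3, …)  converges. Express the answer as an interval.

Ratio test: |a_{m+1}/a_m| = [(5m + 7)/(5(m+1) + 7)] · 2·10/9 → 20/9 as m → ∞.
Convergence for |x + 4| · 20/9 < 1, i.e. |x + 4| < 9/20. So R = 9/20.
When x = -71/20, convergence follows from the alternating series test (terms decrease monotonically to 0).
Endpoint x = -89/20: comparison with the harmonic series Σ 1/m shows the series diverges.

(-89/20, -71/20]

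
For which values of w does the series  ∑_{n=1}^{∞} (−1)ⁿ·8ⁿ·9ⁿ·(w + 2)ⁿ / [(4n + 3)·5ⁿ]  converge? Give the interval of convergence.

(-149/72, -139/72]

By the ratio test, |a_{n+1}/a_n| = [(4n + 3)/(4(n+1) + 3)] · 8·9/5 → 72/5.
Hence the series converges for |w + 2| < 1/(72/5) = 5/72, so the radius of convergence is 5/72.
Endpoint w = -139/72: the terms alternate in sign and decrease monotonically to 0 in absolute value (size ~ c/n), so the alternating series test gives convergence.
When w = -149/72, the terms are asymptotic to a nonzero constant times 1/n, so the series diverges by limit comparison with Σ 1/n.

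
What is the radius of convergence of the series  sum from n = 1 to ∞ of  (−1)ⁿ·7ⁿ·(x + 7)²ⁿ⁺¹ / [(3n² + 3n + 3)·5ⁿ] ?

Ratio test: |a_{n+1}/a_n| = [(3n² + 3n + 3)/(3(n+1)² + 3(n+1) + 3)] · 7/5 → 7/5 as n → ∞.
Since the exponent of (x + 7) increases by 2 each term, convergence requires |x + 7|² < 5/7, hence R = √35/7.

R = √35/7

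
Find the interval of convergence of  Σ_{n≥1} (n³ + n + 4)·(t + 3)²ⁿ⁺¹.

By the ratio test, |a_{n+1}/a_n| = ((n+1)³ + (n+1) + 4)/(n³ + n + 4) → 1.
Successive powers of (t + 3) differ by 2, so the series converges when |t + 3|² · 1 < 1, i.e. |t + 3| < √(1) = 1. So R = 1.
When t = -2, the terms have absolute value of order n³, which does not tend to 0, so the series diverges by the divergence test.
At t = -4: the terms do not tend to 0, so the series diverges.

(-4, -2)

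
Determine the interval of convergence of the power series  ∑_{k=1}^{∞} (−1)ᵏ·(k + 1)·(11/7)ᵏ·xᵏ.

(-7/11, 7/11)

Ratio test: |a_{k+1}/a_k| = [((k+1) + 1)/(k + 1)] · 11/7 → 11/7 as k → ∞.
Thus R = 1/(11/7) = 7/11.
At x = 7/11: the terms have absolute value of order k, which does not tend to 0, so the series diverges by the divergence test.
At x = -7/11: the terms have absolute value of order k, which does not tend to 0, so the series diverges by the divergence test.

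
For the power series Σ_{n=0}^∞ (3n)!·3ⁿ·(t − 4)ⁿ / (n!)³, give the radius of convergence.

Apply the ratio test: |a_{n+1}| / |a_n| = (3n+1)·(3n+2)·(3n+3)/(n+1)³ · 3, which tends to 81 as n → ∞.
The series converges when 81 · |t − 4| < 1, giving R = 1/81.

R = 1/81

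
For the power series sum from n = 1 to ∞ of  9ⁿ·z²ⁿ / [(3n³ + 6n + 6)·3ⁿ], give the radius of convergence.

R = √3/3

Ratio test: |a_{n+1}/a_n| = [(3n³ + 6n + 6)/(3(n+1)³ + 6(n+1) + 6)] · 9/3 → 3 as n → ∞.
Writing y = z², the series in y has radius 1/3, so |z| < √(1/3) and R = √3/3.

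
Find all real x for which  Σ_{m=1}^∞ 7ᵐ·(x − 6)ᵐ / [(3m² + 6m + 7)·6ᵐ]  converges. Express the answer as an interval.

Ratio test: |a_{m+1}/a_m| = [(3m² + 6m + 7)/(3(m+1)² + 6(m+1) + 7)] · 7/6 → 7/6 as m → ∞.
The series converges when 7/6 · |x − 6| < 1, giving R = 6/7.
Endpoint x = 48/7: absolute convergence follows by limit comparison with Σ 1/m².
At x = 36/7: the terms are on the order of 1/m², so the series converges absolutely by comparison with the p-series (p = 2 > 1).

[36/7, 48/7]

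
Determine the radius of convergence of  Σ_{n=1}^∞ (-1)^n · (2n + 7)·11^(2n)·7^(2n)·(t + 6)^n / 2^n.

By the ratio test, |a_{n+1}/a_n| = [(2(n+1) + 7)/(2n + 7)] · 121·49/2 → 5929/2.
Hence the series converges for |t + 6| < 1/(5929/2) = 2/5929, so the radius of convergence is 2/5929.

R = 2/5929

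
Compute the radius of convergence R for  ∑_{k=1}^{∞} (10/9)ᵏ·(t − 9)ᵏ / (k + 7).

Ratio test: |a_{k+1}/a_k| = [(k + 7)/((k+1) + 7)] · 10/9 → 10/9 as k → ∞.
The series converges when 10/9 · |t − 9| < 1, giving R = 9/10.

R = 9/10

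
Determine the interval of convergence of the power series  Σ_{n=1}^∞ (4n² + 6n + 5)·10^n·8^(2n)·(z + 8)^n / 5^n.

(-1025/128, -1023/128)

Ratio test: |a_{n+1}/a_n| = [(4(n+1)² + 6(n+1) + 5)/(4n² + 6n + 5)] · 10·64/5 → 128 as n → ∞.
Convergence for |z + 8| · 128 < 1, i.e. |z + 8| < 1/128. So R = 1/128.
Endpoint z = -1023/128: the terms have absolute value of order n², which does not tend to 0, so the series diverges by the divergence test.
When z = -1025/128, the terms have absolute value of order n², which does not tend to 0, so the series diverges by the divergence test.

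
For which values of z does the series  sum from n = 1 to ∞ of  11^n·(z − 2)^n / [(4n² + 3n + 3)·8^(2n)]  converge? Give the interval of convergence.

By the ratio test, |a_{n+1}/a_n| = [(4n² + 3n + 3)/(4(n+1)² + 3(n+1) + 3)] · 11/64 → 11/64.
Thus R = 1/(11/64) = 64/11.
When z = 86/11, the terms are on the order of 1/n², so the series converges absolutely by comparison with the p-series (p = 2 > 1).
Endpoint z = -42/11: the terms are on the order of 1/n², so the series converges absolutely by comparison with the p-series (p = 2 > 1).

[-42/11, 86/11]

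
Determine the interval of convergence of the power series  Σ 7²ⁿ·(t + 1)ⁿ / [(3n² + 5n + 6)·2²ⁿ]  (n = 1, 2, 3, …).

[-53/49, -45/49]

Apply the ratio test: |a_{n+1}| / |a_n| = [(3n² + 5n + 6)/(3(n+1)² + 5(n+1) + 6)] · 49/4, which tends to 49/4 as n → ∞.
Convergence for |t + 1| · 49/4 < 1, i.e. |t + 1| < 4/49. So R = 4/49.
When t = -45/49, the series is dominated by a constant times Σ 1/n², which converges (p = 2 > 1).
When t = -53/49, the series is dominated by a constant times Σ 1/n², which converges (p = 2 > 1).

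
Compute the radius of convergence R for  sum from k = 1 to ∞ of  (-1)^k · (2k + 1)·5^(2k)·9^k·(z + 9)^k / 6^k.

Ratio test: |a_{k+1}/a_k| = [(2(k+1) + 1)/(2k + 1)] · 25·9/6 → 75/2 as k → ∞.
Convergence for |z + 9| · 75/2 < 1, i.e. |z + 9| < 2/75. So R = 2/75.

R = 2/75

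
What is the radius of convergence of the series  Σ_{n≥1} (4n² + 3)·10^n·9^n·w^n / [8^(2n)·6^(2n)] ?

Ratio test: |a_{n+1}/a_n| = [(4(n+1)² + 3)/(4n² + 3)] · 10·9/(64·36) → 5/128 as n → ∞.
Thus R = 1/(5/128) = 128/5.

R = 128/5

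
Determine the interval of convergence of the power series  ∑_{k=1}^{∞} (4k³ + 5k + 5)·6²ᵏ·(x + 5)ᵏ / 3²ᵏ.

Apply the ratio test: |a_{k+1}| / |a_k| = [(4(k+1)³ + 5(k+1) + 5)/(4k³ + 5k + 5)] · 36/9, which tends to 4 as k → ∞.
Thus R = 1/(4) = 1/4.
Endpoint x = -19/4: the terms have absolute value of order k³, which does not tend to 0, so the series diverges by the divergence test.
Check x = -21/4: the terms do not tend to 0, so the series diverges.

(-21/4, -19/4)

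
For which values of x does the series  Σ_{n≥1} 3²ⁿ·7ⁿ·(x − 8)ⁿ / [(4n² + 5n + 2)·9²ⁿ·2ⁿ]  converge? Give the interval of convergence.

The ratio of consecutive coefficients is [(4n² + 5n + 2)/(4(n+1)² + 5(n+1) + 2)] · 9·7/(81·2) → 7/18.
Thus R = 1/(7/18) = 18/7.
When x = 74/7, the terms are on the order of 1/n², so the series converges absolutely by comparison with the p-series (p = 2 > 1).
Endpoint x = 38/7: absolute convergence follows by limit comparison with Σ 1/n².

[38/7, 74/7]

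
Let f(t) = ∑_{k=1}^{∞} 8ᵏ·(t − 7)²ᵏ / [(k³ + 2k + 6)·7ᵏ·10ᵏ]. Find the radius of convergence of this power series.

By the ratio test, |a_{k+1}/a_k| = [(k³ + 2k + 6)/((k+1)³ + 2(k+1) + 6)] · 8/(7·10) → 4/35.
Since the exponent of (t − 7) increases by 2 each term, convergence requires |t − 7|² < 35/4, hence R = √35/2.

R = √35/2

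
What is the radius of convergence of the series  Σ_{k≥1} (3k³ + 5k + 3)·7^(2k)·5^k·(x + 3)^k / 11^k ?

R = 11/245

By the ratio test, |a_{k+1}/a_k| = [(3(k+1)³ + 5(k+1) + 3)/(3k³ + 5k + 3)] · 49·5/11 → 245/11.
The series converges when 245/11 · |x + 3| < 1, giving R = 11/245.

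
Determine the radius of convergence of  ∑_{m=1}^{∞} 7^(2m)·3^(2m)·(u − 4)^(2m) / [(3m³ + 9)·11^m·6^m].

The ratio of consecutive coefficients is [(3m³ + 9)/(3(m+1)³ + 9)] · 49·9/(11·6) → 147/22.
Successive powers of (u − 4) differ by 2, so the series converges when |u − 4|² · 147/22 < 1, i.e. |u − 4| < √(22/147). So R = √66/21.

R = √66/21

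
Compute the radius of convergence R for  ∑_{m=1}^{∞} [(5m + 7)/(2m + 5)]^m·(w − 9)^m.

Applying the root test, |a_m|^(1/m) = (5m + 7)/(2m + 5) → 5/2.
The series converges when 5/2 · |w − 9| < 1, giving R = 2/5.

R = 2/5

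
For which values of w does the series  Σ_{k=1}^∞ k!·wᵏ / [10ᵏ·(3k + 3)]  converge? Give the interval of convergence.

By the ratio test, |a_{k+1}/a_k| = (k+1) · 1/10 · (3k + 3)/(3(k+1) + 3) → ∞.
The ratio grows without bound, so the series diverges whenever w ≠ 0; it converges only at w = 0. R = 0.

{0}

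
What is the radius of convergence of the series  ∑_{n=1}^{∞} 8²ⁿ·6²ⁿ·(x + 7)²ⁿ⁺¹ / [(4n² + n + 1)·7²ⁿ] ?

By the ratio test, |a_{n+1}/a_n| = [(4n² + n + 1)/(4(n+1)² + (n+1) + 1)] · 64·36/49 → 2304/49.
Writing y = (x + 7)², the series in y has radius 49/2304, so |x + 7| < √(49/2304) = 7/48 and R = 7/48.

R = 7/48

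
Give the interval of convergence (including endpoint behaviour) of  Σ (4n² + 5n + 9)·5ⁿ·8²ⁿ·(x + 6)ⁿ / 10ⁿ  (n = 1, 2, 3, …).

The ratio of consecutive coefficients is [(4(n+1)² + 5(n+1) + 9)/(4n² + 5n + 9)] · 5·64/10 → 32.
The series converges when 32 · |x + 6| < 1, giving R = 1/32.
Endpoint x = -191/32: the terms have absolute value of order n², which does not tend to 0, so the series diverges by the divergence test.
At x = -193/32: the terms do not tend to 0, so the series diverges.

(-193/32, -191/32)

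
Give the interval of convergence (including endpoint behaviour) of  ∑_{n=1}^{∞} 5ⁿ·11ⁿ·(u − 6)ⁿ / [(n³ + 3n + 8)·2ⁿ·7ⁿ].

Apply the ratio test: |a_{n+1}| / |a_n| = [(n³ + 3n + 8)/((n+1)³ + 3(n+1) + 8)] · 5·11/(2·7), which tends to 55/14 as n → ∞.
The series converges when 55/14 · |u − 6| < 1, giving R = 14/55.
Endpoint u = 344/55: the terms are on the order of 1/n³, so the series converges absolutely by comparison with the p-series (p = 3 > 1).
When u = 316/55, the series is dominated by a constant times Σ 1/n³, which converges (p = 3 > 1).

[316/55, 344/55]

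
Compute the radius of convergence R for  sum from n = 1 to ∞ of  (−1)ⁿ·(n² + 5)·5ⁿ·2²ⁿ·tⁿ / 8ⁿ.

R = 2/5

The ratio of consecutive coefficients is [((n+1)² + 5)/(n² + 5)] · 5·4/8 → 5/2.
Thus R = 1/(5/2) = 2/5.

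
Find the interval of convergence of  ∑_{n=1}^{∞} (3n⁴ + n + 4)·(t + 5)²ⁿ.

By the ratio test, |a_{n+1}/a_n| = (3(n+1)⁴ + (n+1) + 4)/(3n⁴ + n + 4) → 1.
Writing y = (t + 5)², the series in y has radius 1, so |t + 5| < √(1) = 1 and R = 1.
Endpoint t = -4: the terms do not tend to 0, so the series diverges.
Endpoint t = -6: the n-th term does not approach 0; divergence by the term test.

(-6, -4)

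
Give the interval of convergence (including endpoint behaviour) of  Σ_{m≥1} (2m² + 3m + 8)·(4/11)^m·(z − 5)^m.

Apply the ratio test: |a_{m+1}| / |a_m| = [(2(m+1)² + 3(m+1) + 8)/(2m² + 3m + 8)] · 4/11, which tends to 4/11 as m → ∞.
Thus R = 1/(4/11) = 11/4.
Endpoint z = 31/4: the m-th term does not approach 0; divergence by the term test.
Endpoint z = 9/4: the m-th term does not approach 0; divergence by the term test.

(9/4, 31/4)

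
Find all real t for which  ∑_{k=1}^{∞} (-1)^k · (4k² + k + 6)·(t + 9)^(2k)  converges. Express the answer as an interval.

Ratio test: |a_{k+1}/a_k| = (4(k+1)² + (k+1) + 6)/(4k² + k + 6) → 1 as k → ∞.
Since the exponent of (t + 9) increases by 2 each term, convergence requires |t + 9|² < 1, hence R = 1.
Endpoint t = -8: the k-th term does not approach 0; divergence by the term test.
Endpoint t = -10: the terms do not tend to 0, so the series diverges.

(-10, -8)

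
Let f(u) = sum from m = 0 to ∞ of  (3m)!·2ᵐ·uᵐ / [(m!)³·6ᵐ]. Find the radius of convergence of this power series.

Ratio test: |a_{m+1}/a_m| = (3m+1)·(3m+2)·(3m+3)/(m+1)³ · 2/6 → 9 as m → ∞.
Convergence for |u| · 9 < 1, i.e. |u| < 1/9. So R = 1/9.

R = 1/9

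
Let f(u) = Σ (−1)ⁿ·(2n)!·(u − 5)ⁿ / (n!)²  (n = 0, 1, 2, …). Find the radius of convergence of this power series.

R = 1/4

Apply the ratio test: |a_{n+1}| / |a_n| = (2n+1)·(2n+2)/(n+1)², which tends to 4 as n → ∞.
Hence the series converges for |u − 5| < 1/(4) = 1/4, so the radius of convergence is 1/4.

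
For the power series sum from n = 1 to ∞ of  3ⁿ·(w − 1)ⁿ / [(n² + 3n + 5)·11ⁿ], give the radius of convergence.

R = 11/3

The ratio of consecutive coefficients is [(n² + 3n + 5)/((n+1)² + 3(n+1) + 5)] · 3/11 → 3/11.
Convergence for |w − 1| · 3/11 < 1, i.e. |w − 1| < 11/3. So R = 11/3.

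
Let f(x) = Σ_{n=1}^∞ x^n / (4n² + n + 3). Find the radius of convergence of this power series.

R = 1

By the ratio test, |a_{n+1}/a_n| = (4n² + n + 3)/(4(n+1)² + (n+1) + 3) → 1.
So the series converges when |x| < 1 and diverges when |x| > 1; R = 1.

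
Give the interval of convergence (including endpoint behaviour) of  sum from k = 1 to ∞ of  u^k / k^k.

Root test: |a_k|^(1/k) = 1/k → 0.
Since the k-th root of |a_k| tends to 0, the series converges for all real u; R = ∞.

(−∞, ∞)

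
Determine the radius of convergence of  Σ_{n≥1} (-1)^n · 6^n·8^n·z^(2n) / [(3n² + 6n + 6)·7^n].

R = √21/12

Apply the ratio test: |a_{n+1}| / |a_n| = [(3n² + 6n + 6)/(3(n+1)² + 6(n+1) + 6)] · 6·8/7, which tends to 48/7 as n → ∞.
Writing y = z², the series in y has radius 7/48, so |z| < √(7/48) and R = √21/12.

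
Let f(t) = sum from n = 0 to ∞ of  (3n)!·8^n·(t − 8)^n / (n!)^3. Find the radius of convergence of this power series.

Apply the ratio test: |a_{n+1}| / |a_n| = (3n+1)·(3n+2)·(3n+3)/(n+1)³ · 8, which tends to 216 as n → ∞.
The series converges when 216 · |t − 8| < 1, giving R = 1/216.

R = 1/216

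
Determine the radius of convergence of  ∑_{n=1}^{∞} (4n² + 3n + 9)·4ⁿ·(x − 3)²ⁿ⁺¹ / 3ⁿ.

R = √3/2

Ratio test: |a_{n+1}/a_n| = [(4(n+1)² + 3(n+1) + 9)/(4n² + 3n + 9)] · 4/3 → 4/3 as n → ∞.
Writing y = (x − 3)², the series in y has radius 3/4, so |x − 3| < √(3/4) and R = √3/2.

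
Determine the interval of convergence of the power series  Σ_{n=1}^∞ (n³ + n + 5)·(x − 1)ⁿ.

(0, 2)

Ratio test: |a_{n+1}/a_n| = ((n+1)³ + (n+1) + 5)/(n³ + n + 5) → 1 as n → ∞.
So the series converges when |x − 1| < 1 and diverges when |x − 1| > 1; R = 1.
When x = 2, the terms have absolute value of order n³, which does not tend to 0, so the series diverges by the divergence test.
When x = 0, the terms do not tend to 0, so the series diverges.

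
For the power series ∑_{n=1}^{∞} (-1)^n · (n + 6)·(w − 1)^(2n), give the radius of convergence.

R = 1

The ratio of consecutive coefficients is ((n+1) + 6)/(n + 6) → 1.
Since the exponent of (w − 1) increases by 2 each term, convergence requires |w − 1|² < 1, hence R = 1.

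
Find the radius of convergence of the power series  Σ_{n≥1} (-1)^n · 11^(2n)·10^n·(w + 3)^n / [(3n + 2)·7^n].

R = 7/1210

Ratio test: |a_{n+1}/a_n| = [(3n + 2)/(3(n+1) + 2)] · 121·10/7 → 1210/7 as n → ∞.
Thus R = 1/(1210/7) = 7/1210.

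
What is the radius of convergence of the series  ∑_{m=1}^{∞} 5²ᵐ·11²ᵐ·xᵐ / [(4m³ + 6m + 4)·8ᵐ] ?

The ratio of consecutive coefficients is [(4m³ + 6m + 4)/(4(m+1)³ + 6(m+1) + 4)] · 25·121/8 → 3025/8.
The series converges when 3025/8 · |x| < 1, giving R = 8/3025.

R = 8/3025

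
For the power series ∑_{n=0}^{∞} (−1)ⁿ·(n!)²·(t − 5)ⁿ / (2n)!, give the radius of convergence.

R = 4

Apply the ratio test: |a_{n+1}| / |a_n| = (n+1)²/[(2n+1)·(2n+2)], which tends to 1/4 as n → ∞.
The series converges when 1/4 · |t − 5| < 1, giving R = 4.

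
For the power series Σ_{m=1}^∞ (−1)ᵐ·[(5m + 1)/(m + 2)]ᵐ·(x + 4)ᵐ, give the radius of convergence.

R = 1/5

Applying the root test, |a_m|^(1/m) = (5m + 1)/(m + 2) → 5.
Hence the series converges for |x + 4| < 1/(5) = 1/5, so the radius of convergence is 1/5.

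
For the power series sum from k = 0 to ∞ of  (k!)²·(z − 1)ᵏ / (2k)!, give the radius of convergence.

The ratio of consecutive coefficients is (k+1)²/[(2k+1)·(2k+2)] → 1/4.
The series converges when 1/4 · |z − 1| < 1, giving R = 4.

R = 4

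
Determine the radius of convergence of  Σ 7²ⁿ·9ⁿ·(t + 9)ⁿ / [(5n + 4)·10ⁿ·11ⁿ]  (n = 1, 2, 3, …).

R = 110/441

Apply the ratio test: |a_{n+1}| / |a_n| = [(5n + 4)/(5(n+1) + 4)] · 49·9/(10·11), which tends to 441/110 as n → ∞.
Convergence for |t + 9| · 441/110 < 1, i.e. |t + 9| < 110/441. So R = 110/441.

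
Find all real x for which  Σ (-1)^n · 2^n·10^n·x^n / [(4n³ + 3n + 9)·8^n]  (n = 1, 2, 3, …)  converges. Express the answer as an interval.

[-2/5, 2/5]

By the ratio test, |a_{n+1}/a_n| = [(4n³ + 3n + 9)/(4(n+1)³ + 3(n+1) + 9)] · 2·10/8 → 5/2.
Convergence for |x| · 5/2 < 1, i.e. |x| < 2/5. So R = 2/5.
Check x = 2/5: the series is dominated by a constant times Σ 1/n³, which converges (p = 3 > 1).
When x = -2/5, the series is dominated by a constant times Σ 1/n³, which converges (p = 3 > 1).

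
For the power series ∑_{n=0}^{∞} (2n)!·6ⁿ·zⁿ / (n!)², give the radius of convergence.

Apply the ratio test: |a_{n+1}| / |a_n| = (2n+1)·(2n+2)/(n+1)² · 6, which tends to 24 as n → ∞.
Convergence for |z| · 24 < 1, i.e. |z| < 1/24. So R = 1/24.

R = 1/24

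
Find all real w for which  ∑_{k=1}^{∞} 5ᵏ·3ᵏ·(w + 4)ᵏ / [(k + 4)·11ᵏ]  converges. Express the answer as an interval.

[-71/15, -49/15)

Apply the ratio test: |a_{k+1}| / |a_k| = [(k + 4)/((k+1) + 4)] · 5·3/11, which tends to 15/11 as k → ∞.
The series converges when 15/11 · |w + 4| < 1, giving R = 11/15.
When w = -49/15, the terms are asymptotic to a nonzero constant times 1/k, so the series diverges by limit comparison with Σ 1/k.
Endpoint w = -71/15: convergence follows from the alternating series test (terms decrease monotonically to 0).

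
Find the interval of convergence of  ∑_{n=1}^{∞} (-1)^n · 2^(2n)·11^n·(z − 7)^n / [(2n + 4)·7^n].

(301/44, 315/44]

Ratio test: |a_{n+1}/a_n| = [(2n + 4)/(2(n+1) + 4)] · 4·11/7 → 44/7 as n → ∞.
Hence the series converges for |z − 7| < 1/(44/7) = 7/44, so the radius of convergence is 7/44.
Check z = 315/44: an alternating series whose terms decrease to 0 in absolute value, so it converges by the Leibniz criterion.
Endpoint z = 301/44: the terms behave like c/n; limit comparison with the harmonic series gives divergence.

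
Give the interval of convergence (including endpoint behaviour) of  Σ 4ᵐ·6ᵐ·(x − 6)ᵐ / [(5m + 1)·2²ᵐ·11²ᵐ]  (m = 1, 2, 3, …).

By the ratio test, |a_{m+1}/a_m| = [(5m + 1)/(5(m+1) + 1)] · 4·6/(4·121) → 6/121.
Hence the series converges for |x − 6| < 1/(6/121) = 121/6, so the radius of convergence is 121/6.
When x = 157/6, the terms behave like c/m; limit comparison with the harmonic series gives divergence.
Endpoint x = -85/6: convergence follows from the alternating series test (terms decrease monotonically to 0).

[-85/6, 157/6)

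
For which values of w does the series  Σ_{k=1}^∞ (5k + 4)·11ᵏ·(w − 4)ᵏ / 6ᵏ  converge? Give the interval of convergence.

(38/11, 50/11)

The ratio of consecutive coefficients is [(5(k+1) + 4)/(5k + 4)] · 11/6 → 11/6.
Thus R = 1/(11/6) = 6/11.
Check w = 50/11: the terms do not tend to 0, so the series diverges.
When w = 38/11, the k-th term does not approach 0; divergence by the term test.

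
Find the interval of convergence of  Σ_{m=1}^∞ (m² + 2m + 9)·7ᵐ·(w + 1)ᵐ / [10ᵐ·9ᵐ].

(-97/7, 83/7)

The ratio of consecutive coefficients is [((m+1)² + 2(m+1) + 9)/(m² + 2m + 9)] · 7/(10·9) → 7/90.
Hence the series converges for |w + 1| < 1/(7/90) = 90/7, so the radius of convergence is 90/7.
At w = 83/7: the terms do not tend to 0, so the series diverges.
Endpoint w = -97/7: the terms have absolute value of order m², which does not tend to 0, so the series diverges by the divergence test.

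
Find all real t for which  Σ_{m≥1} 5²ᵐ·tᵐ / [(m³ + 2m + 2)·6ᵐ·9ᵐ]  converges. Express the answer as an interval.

By the ratio test, |a_{m+1}/a_m| = [(m³ + 2m + 2)/((m+1)³ + 2(m+1) + 2)] · 25/(6·9) → 25/54.
Thus R = 1/(25/54) = 54/25.
When t = 54/25, absolute convergence follows by limit comparison with Σ 1/m³.
Endpoint t = -54/25: absolute convergence follows by limit comparison with Σ 1/m³.

[-54/25, 54/25]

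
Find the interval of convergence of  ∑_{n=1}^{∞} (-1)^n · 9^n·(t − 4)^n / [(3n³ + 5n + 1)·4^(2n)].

Ratio test: |a_{n+1}/a_n| = [(3n³ + 5n + 1)/(3(n+1)³ + 5(n+1) + 1)] · 9/16 → 9/16 as n → ∞.
Convergence for |t − 4| · 9/16 < 1, i.e. |t − 4| < 16/9. So R = 16/9.
When t = 52/9, absolute convergence follows by limit comparison with Σ 1/n³.
At t = 20/9: absolute convergence follows by limit comparison with Σ 1/n³.

[20/9, 52/9]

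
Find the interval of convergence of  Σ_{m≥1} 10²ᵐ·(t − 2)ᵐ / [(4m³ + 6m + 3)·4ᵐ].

[49/25, 51/25]

Ratio test: |a_{m+1}/a_m| = [(4m³ + 6m + 3)/(4(m+1)³ + 6(m+1) + 3)] · 100/4 → 25 as m → ∞.
Thus R = 1/(25) = 1/25.
At t = 51/25: the series is dominated by a constant times Σ 1/m³, which converges (p = 3 > 1).
When t = 49/25, the terms are on the order of 1/m³, so the series converges absolutely by comparison with the p-series (p = 3 > 1).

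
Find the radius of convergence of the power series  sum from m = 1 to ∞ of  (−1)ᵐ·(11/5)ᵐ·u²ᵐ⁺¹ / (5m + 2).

The ratio of consecutive coefficients is [(5m + 2)/(5(m+1) + 2)] · 11/5 → 11/5.
Since the exponent of u increases by 2 each term, convergence requires |u|² < 5/11, hence R = √55/11.

R = √55/11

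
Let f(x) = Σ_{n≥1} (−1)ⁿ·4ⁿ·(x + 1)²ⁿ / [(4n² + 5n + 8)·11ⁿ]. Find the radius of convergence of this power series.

R = √11/2

Apply the ratio test: |a_{n+1}| / |a_n| = [(4n² + 5n + 8)/(4(n+1)² + 5(n+1) + 8)] · 4/11, which tends to 4/11 as n → ∞.
Successive powers of (x + 1) differ by 2, so the series converges when |x + 1|² · 4/11 < 1, i.e. |x + 1| < √(11/4). So R = √11/2.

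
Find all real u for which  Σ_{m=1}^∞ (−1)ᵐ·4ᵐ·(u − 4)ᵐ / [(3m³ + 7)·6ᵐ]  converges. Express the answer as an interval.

Apply the ratio test: |a_{m+1}| / |a_m| = [(3m³ + 7)/(3(m+1)³ + 7)] · 4/6, which tends to 2/3 as m → ∞.
Convergence for |u − 4| · 2/3 < 1, i.e. |u − 4| < 3/2. So R = 3/2.
When u = 11/2, absolute convergence follows by limit comparison with Σ 1/m³.
Endpoint u = 5/2: the terms are on the order of 1/m³, so the series converges absolutely by comparison with the p-series (p = 3 > 1).

[5/2, 11/2]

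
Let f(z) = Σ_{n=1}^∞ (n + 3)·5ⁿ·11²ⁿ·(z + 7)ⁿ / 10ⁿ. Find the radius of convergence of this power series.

By the ratio test, |a_{n+1}/a_n| = [((n+1) + 3)/(n + 3)] · 5·121/10 → 121/2.
Convergence for |z + 7| · 121/2 < 1, i.e. |z + 7| < 2/121. So R = 2/121.

R = 2/121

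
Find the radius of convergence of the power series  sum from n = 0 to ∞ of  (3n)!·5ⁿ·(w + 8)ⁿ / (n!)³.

R = 1/135

Ratio test: |a_{n+1}/a_n| = (3n+1)·(3n+2)·(3n+3)/(n+1)³ · 5 → 135 as n → ∞.
Thus R = 1/(135) = 1/135.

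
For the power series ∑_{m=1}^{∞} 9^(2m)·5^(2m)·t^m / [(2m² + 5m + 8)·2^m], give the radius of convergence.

R = 2/2025

The ratio of consecutive coefficients is [(2m² + 5m + 8)/(2(m+1)² + 5(m+1) + 8)] · 81·25/2 → 2025/2.
Hence the series converges for |t| < 1/(2025/2) = 2/2025, so the radius of convergence is 2/2025.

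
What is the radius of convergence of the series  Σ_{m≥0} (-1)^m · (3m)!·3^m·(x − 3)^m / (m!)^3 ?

R = 1/81

The ratio of consecutive coefficients is (3m+1)·(3m+2)·(3m+3)/(m+1)³ · 3 → 81.
Convergence for |x − 3| · 81 < 1, i.e. |x − 3| < 1/81. So R = 1/81.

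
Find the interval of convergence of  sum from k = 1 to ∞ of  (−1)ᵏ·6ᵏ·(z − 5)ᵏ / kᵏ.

By the Cauchy root test, |a_k|^(1/k) = 6/k → 0.
Since the k-th root of |a_k| tends to 0, the series converges for all real z; R = ∞.

(−∞, ∞)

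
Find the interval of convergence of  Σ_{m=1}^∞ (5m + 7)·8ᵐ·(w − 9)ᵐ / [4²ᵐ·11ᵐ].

The ratio of consecutive coefficients is [(5(m+1) + 7)/(5m + 7)] · 8/(16·11) → 1/22.
Convergence for |w − 9| · 1/22 < 1, i.e. |w − 9| < 22. So R = 22.
At w = 31: the terms have absolute value of order m, which does not tend to 0, so the series diverges by the divergence test.
When w = -13, the terms have absolute value of order m, which does not tend to 0, so the series diverges by the divergence test.

(-13, 31)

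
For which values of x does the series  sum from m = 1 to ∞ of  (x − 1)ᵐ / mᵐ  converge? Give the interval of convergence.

(−∞, ∞)

Applying the root test, |a_m|^(1/m) = 1/m → 0.
The limit is 0 for every x, so R = ∞.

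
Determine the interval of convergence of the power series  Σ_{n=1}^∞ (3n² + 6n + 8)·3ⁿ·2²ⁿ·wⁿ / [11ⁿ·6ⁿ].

(-11/2, 11/2)

Ratio test: |a_{n+1}/a_n| = [(3(n+1)² + 6(n+1) + 8)/(3n² + 6n + 8)] · 3·4/(11·6) → 2/11 as n → ∞.
Convergence for |w| · 2/11 < 1, i.e. |w| < 11/2. So R = 11/2.
When w = 11/2, the terms do not tend to 0, so the series diverges.
Check w = -11/2: the terms have absolute value of order n², which does not tend to 0, so the series diverges by the divergence test.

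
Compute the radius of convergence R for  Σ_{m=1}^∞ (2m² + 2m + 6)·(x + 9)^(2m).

R = 1

By the ratio test, |a_{m+1}/a_m| = (2(m+1)² + 2(m+1) + 6)/(2m² + 2m + 6) → 1.
Successive powers of (x + 9) differ by 2, so the series converges when |x + 9|² · 1 < 1, i.e. |x + 9| < √(1) = 1. So R = 1.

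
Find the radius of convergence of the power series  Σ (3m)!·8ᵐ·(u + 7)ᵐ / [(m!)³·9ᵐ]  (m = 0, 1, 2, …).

By the ratio test, |a_{m+1}/a_m| = (3m+1)·(3m+2)·(3m+3)/(m+1)³ · 8/9 → 24.
Thus R = 1/(24) = 1/24.

R = 1/24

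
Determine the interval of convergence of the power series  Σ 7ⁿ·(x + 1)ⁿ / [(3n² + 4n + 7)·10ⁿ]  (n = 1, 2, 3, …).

The ratio of consecutive coefficients is [(3n² + 4n + 7)/(3(n+1)² + 4(n+1) + 7)] · 7/10 → 7/10.
Thus R = 1/(7/10) = 10/7.
Endpoint x = 3/7: absolute convergence follows by limit comparison with Σ 1/n².
When x = -17/7, the series is dominated by a constant times Σ 1/n², which converges (p = 2 > 1).

[-17/7, 3/7]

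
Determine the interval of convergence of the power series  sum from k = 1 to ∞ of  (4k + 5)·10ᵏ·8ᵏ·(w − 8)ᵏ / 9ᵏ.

(631/80, 649/80)

Apply the ratio test: |a_{k+1}| / |a_k| = [(4(k+1) + 5)/(4k + 5)] · 10·8/9, which tends to 80/9 as k → ∞.
Hence the series converges for |w − 8| < 1/(80/9) = 9/80, so the radius of convergence is 9/80.
At w = 649/80: the terms do not tend to 0, so the series diverges.
Check w = 631/80: the terms have absolute value of order k, which does not tend to 0, so the series diverges by the divergence test.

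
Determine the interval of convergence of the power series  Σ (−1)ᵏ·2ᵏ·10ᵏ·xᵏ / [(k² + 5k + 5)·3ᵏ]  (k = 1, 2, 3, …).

[-3/20, 3/20]

The ratio of consecutive coefficients is [(k² + 5k + 5)/((k+1)² + 5(k+1) + 5)] · 2·10/3 → 20/3.
The series converges when 20/3 · |x| < 1, giving R = 3/20.
At x = 3/20: the terms are on the order of 1/k², so the series converges absolutely by comparison with the p-series (p = 2 > 1).
When x = -3/20, absolute convergence follows by limit comparison with Σ 1/k².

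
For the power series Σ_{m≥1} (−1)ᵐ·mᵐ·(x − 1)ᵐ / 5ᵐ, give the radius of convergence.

R = 0

By the Cauchy root test, |a_m|^(1/m) = m/5 → ∞.
The root grows without bound, so R = 0 (convergence only at x = 1).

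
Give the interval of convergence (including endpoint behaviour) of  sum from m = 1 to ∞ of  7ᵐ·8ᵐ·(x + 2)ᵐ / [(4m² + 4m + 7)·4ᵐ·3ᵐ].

The ratio of consecutive coefficients is [(4m² + 4m + 7)/(4(m+1)² + 4(m+1) + 7)] · 7·8/(4·3) → 14/3.
Thus R = 1/(14/3) = 3/14.
When x = -25/14, the series is dominated by a constant times Σ 1/m², which converges (p = 2 > 1).
When x = -31/14, the series is dominated by a constant times Σ 1/m², which converges (p = 2 > 1).

[-31/14, -25/14]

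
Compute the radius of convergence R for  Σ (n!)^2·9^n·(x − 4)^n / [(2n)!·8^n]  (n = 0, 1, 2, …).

R = 32/9

Apply the ratio test: |a_{n+1}| / |a_n| = (n+1)²/[(2n+1)·(2n+2)] · 9/8, which tends to 9/32 as n → ∞.
Convergence for |x − 4| · 9/32 < 1, i.e. |x − 4| < 32/9. So R = 32/9.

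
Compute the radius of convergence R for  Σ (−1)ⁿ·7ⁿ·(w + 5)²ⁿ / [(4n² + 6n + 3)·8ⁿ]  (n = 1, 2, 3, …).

R = 2√14/7

The ratio of consecutive coefficients is [(4n² + 6n + 3)/(4(n+1)² + 6(n+1) + 3)] · 7/8 → 7/8.
Successive powers of (w + 5) differ by 2, so the series converges when |w + 5|² · 7/8 < 1, i.e. |w + 5| < √(8/7). So R = 2√14/7.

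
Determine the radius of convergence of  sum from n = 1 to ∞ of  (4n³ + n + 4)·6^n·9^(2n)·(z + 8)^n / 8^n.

Ratio test: |a_{n+1}/a_n| = [(4(n+1)³ + (n+1) + 4)/(4n³ + n + 4)] · 6·81/8 → 243/4 as n → ∞.
Thus R = 1/(243/4) = 4/243.

R = 4/243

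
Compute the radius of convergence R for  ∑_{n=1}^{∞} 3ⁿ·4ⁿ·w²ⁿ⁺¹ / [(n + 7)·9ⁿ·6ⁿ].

Ratio test: |a_{n+1}/a_n| = [(n + 7)/((n+1) + 7)] · 3·4/(9·6) → 2/9 as n → ∞.
Successive powers of w differ by 2, so the series converges when |w|² · 2/9 < 1, i.e. |w| < √(9/2). So R = 3√2/2.

R = 3√2/2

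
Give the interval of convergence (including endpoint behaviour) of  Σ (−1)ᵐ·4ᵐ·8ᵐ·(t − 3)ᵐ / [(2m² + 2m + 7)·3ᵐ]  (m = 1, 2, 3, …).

[93/32, 99/32]

By the ratio test, |a_{m+1}/a_m| = [(2m² + 2m + 7)/(2(m+1)² + 2(m+1) + 7)] · 4·8/3 → 32/3.
Convergence for |t − 3| · 32/3 < 1, i.e. |t − 3| < 3/32. So R = 3/32.
When t = 99/32, the terms are on the order of 1/m², so the series converges absolutely by comparison with the p-series (p = 2 > 1).
Check t = 93/32: absolute convergence follows by limit comparison with Σ 1/m².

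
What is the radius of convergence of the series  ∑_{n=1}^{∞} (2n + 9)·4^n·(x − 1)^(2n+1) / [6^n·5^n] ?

R = √30/2

The ratio of consecutive coefficients is [(2(n+1) + 9)/(2n + 9)] · 4/(6·5) → 2/15.
Successive powers of (x − 1) differ by 2, so the series converges when |x − 1|² · 2/15 < 1, i.e. |x − 1| < √(15/2). So R = √30/2.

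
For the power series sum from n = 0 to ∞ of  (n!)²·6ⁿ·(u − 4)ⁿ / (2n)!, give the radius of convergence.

The ratio of consecutive coefficients is (n+1)²/[(2n+1)·(2n+2)] · 6 → 3/2.
Thus R = 1/(3/2) = 2/3.

R = 2/3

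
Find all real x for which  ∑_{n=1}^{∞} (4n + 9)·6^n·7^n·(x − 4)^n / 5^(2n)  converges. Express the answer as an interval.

(143/42, 193/42)

The ratio of consecutive coefficients is [(4(n+1) + 9)/(4n + 9)] · 6·7/25 → 42/25.
The series converges when 42/25 · |x − 4| < 1, giving R = 25/42.
When x = 193/42, the terms have absolute value of order n, which does not tend to 0, so the series diverges by the divergence test.
Check x = 143/42: the terms do not tend to 0, so the series diverges.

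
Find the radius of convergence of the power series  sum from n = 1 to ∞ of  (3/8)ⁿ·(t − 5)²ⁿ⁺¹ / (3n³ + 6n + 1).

R = 2√6/3

Ratio test: |a_{n+1}/a_n| = [(3n³ + 6n + 1)/(3(n+1)³ + 6(n+1) + 1)] · 3/8 → 3/8 as n → ∞.
Writing y = (t − 5)², the series in y has radius 8/3, so |t − 5| < √(8/3) and R = 2√6/3.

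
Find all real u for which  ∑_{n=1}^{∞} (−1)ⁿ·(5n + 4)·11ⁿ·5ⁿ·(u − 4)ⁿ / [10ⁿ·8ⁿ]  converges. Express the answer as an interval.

The ratio of consecutive coefficients is [(5(n+1) + 4)/(5n + 4)] · 11·5/(10·8) → 11/16.
Thus R = 1/(11/16) = 16/11.
Endpoint u = 60/11: the n-th term does not approach 0; divergence by the term test.
Check u = 28/11: the terms do not tend to 0, so the series diverges.

(28/11, 60/11)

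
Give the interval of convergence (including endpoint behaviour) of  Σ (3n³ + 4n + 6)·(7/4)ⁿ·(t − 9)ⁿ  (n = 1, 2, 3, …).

(59/7, 67/7)

By the ratio test, |a_{n+1}/a_n| = [(3(n+1)³ + 4(n+1) + 6)/(3n³ + 4n + 6)] · 7/4 → 7/4.
Convergence for |t − 9| · 7/4 < 1, i.e. |t − 9| < 4/7. So R = 4/7.
Check t = 67/7: the n-th term does not approach 0; divergence by the term test.
At t = 59/7: the terms do not tend to 0, so the series diverges.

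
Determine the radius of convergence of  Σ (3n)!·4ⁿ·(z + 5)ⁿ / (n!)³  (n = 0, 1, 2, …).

R = 1/108

Apply the ratio test: |a_{n+1}| / |a_n| = (3n+1)·(3n+2)·(3n+3)/(n+1)³ · 4, which tends to 108 as n → ∞.
The series converges when 108 · |z + 5| < 1, giving R = 1/108.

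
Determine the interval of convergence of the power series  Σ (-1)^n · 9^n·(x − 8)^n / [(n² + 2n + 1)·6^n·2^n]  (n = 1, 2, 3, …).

By the ratio test, |a_{n+1}/a_n| = [(n² + 2n + 1)/((n+1)² + 2(n+1) + 1)] · 9/(6·2) → 3/4.
Convergence for |x − 8| · 3/4 < 1, i.e. |x − 8| < 4/3. So R = 4/3.
Endpoint x = 28/3: the series is dominated by a constant times Σ 1/n², which converges (p = 2 > 1).
Check x = 20/3: absolute convergence follows by limit comparison with Σ 1/n².

[20/3, 28/3]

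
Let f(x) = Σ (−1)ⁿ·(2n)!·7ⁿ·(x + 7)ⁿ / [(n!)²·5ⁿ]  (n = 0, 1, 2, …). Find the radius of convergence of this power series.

By the ratio test, |a_{n+1}/a_n| = (2n+1)·(2n+2)/(n+1)² · 7/5 → 28/5.
Convergence for |x + 7| · 28/5 < 1, i.e. |x + 7| < 5/28. So R = 5/28.

R = 5/28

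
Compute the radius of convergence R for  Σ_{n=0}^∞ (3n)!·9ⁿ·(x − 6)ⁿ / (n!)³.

The ratio of consecutive coefficients is (3n+1)·(3n+2)·(3n+3)/(n+1)³ · 9 → 243.
Thus R = 1/(243) = 1/243.

R = 1/243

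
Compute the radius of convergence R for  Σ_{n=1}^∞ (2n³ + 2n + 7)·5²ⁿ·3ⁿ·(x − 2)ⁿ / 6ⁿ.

R = 2/25

Apply the ratio test: |a_{n+1}| / |a_n| = [(2(n+1)³ + 2(n+1) + 7)/(2n³ + 2n + 7)] · 25·3/6, which tends to 25/2 as n → ∞.
The series converges when 25/2 · |x − 2| < 1, giving R = 2/25.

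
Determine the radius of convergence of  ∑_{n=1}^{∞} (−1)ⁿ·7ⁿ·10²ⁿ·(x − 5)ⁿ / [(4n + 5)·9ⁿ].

R = 9/700

Apply the ratio test: |a_{n+1}| / |a_n| = [(4n + 5)/(4(n+1) + 5)] · 7·100/9, which tends to 700/9 as n → ∞.
Thus R = 1/(700/9) = 9/700.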